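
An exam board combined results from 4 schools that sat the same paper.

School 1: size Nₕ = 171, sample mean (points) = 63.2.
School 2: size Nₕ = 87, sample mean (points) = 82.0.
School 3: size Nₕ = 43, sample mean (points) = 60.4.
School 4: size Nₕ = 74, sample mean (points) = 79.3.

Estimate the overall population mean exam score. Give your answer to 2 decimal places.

N = 375; weights Wₕ = Nₕ/N = (0.4560, 0.2320, 0.1147, 0.1973).
x̄_st = Σ Wₕ·x̄ₕ = 0.4560·63.2 + 0.2320·82.0 + 0.1147·60.4 + 0.1973·79.3 ≈ 70.4176
→ 70.42.

70.42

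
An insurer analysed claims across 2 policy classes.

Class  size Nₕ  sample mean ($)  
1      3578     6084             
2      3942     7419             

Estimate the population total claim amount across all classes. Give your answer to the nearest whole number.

Estimate total by summing Nₕ·x̄ₕ over strata.
3578·6084 + 3942·7419 = 21768552 + 29245698 = 51014250.

51014250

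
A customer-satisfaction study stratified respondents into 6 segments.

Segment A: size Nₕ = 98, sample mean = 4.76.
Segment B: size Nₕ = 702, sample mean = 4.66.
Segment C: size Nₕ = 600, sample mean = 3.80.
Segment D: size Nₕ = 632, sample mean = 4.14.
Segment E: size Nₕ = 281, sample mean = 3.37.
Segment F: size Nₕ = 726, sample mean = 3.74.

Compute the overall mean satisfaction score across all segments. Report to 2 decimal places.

4.05

N = 3039; weights Wₕ = Nₕ/N = (0.0322, 0.2310, 0.1974, 0.2080, 0.0925, 0.2389).
x̄_st = Σ Wₕ·x̄ₕ = 0.0322·4.76 + 0.2310·4.66 + 0.1974·3.80 + 0.2080·4.14 + 0.0925·3.37 + 0.2389·3.74 ≈ 4.0462...
→ 4.05.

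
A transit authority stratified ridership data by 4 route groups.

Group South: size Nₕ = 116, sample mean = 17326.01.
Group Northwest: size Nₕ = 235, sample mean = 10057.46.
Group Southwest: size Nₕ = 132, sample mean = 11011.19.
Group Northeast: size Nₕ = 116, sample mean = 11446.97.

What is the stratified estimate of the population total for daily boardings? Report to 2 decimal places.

South: 116·17326.01 = 2009817.16
Northwest: 235·10057.46 = 2363503.1
Southwest: 132·11011.19 = 1453477.08
Northeast: 116·11446.97 = 1327848.52
τ̂ = Σ Nₕx̄ₕ = 7154645.86.

7154645.86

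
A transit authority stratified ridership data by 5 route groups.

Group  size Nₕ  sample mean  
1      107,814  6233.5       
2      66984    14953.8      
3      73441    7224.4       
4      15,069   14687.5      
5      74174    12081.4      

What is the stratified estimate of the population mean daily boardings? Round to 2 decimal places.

N = 337482; weights Wₕ = Nₕ/N = (0.3195, 0.1985, 0.2176, 0.0447, 0.2198).
x̄_st = Σ Wₕ·x̄ₕ = 0.3195·6233.5 + 0.1985·14953.8 + 0.2176·7224.4 + 0.0447·14687.5 + 0.2198·12081.4 ≈ 9842.7257...
→ 9842.73.

9842.73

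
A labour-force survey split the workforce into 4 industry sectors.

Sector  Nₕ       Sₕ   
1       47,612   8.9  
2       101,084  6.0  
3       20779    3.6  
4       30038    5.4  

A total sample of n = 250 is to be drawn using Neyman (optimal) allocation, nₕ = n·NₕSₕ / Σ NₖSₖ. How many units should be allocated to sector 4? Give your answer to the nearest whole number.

32

Σ NₕSₕ = 47612·8.9 + 101084·6.0 + 20779·3.6 + 30038·5.4 = 1267260.4.
Share for 4: 162205.2/1267260.4 = 0.12800.
n_4 = 250 × 0.12800 = 31.999... → 32.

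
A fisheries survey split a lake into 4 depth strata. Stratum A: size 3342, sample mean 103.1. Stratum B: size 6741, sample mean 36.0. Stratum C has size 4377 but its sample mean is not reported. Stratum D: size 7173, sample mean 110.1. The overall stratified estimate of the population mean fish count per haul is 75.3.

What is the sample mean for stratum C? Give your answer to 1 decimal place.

57.6

N = 3342 + 6741 + 4377 + 7173 = 21633.
Overall total = μ·N = 75.3·21633 = 1628964.9.
Subtract the known strata: 3342·103.1 + 6741·36.0 + 7173·110.1 = 1376983.5.
Remaining total for stratum C: 1628964.9 − 1376983.5 = 251981.4.
Divide by its size: 251981.4 / 4377 = 57.569... → 57.6.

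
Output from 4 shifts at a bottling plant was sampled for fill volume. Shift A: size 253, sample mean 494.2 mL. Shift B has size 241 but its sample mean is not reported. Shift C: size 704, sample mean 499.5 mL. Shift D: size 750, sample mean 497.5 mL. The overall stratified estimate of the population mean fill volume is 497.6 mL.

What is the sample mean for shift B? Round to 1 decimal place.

Σ Nₕx̄ₕ = N·μ, so 241·x̄_B = 1948·497.6 − (253·494.2 + 704·499.5 + 750·497.5).
= 969324.8 − 849805.6 = 119519.2.
x̄_B = 119519.2 / 241 = 495.930... → 495.9.

495.9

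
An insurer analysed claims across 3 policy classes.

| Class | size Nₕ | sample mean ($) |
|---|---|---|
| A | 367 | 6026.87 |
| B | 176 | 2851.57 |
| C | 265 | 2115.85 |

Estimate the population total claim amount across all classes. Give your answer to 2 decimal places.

A: 367·6026.87 = 2211861.29
B: 176·2851.57 = 501876.32
C: 265·2115.85 = 560700.25
τ̂ = Σ Nₕx̄ₕ = 3274437.86.

3274437.86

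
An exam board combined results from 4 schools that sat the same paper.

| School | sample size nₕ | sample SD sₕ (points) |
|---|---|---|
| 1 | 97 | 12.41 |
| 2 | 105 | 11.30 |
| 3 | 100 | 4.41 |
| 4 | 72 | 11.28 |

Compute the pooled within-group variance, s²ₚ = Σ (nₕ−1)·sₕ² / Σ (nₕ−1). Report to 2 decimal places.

Degrees of freedom: 96 + 104 + 99 + 71 = 370.
Σ(nₕ−1)sₕ² = 96·154.0081 + 104·127.69 + 99·19.4481 + 71·127.2384 = 39023.8259.
s²ₚ = 39023.8259 / 370 = 105.4698... → 105.47.

105.47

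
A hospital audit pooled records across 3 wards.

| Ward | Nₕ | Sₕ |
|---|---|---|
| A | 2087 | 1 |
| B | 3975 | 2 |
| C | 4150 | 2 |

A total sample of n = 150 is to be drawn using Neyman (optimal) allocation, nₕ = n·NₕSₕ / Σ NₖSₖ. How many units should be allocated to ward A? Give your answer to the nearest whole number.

17

A: NₕSₕ = 2087·1 = 2087
B: NₕSₕ = 3975·2 = 7950
C: NₕSₕ = 4150·2 = 8300
Σ NₕSₕ = 18337.
n_A = 150·2087/18337 = 17.072... → 17.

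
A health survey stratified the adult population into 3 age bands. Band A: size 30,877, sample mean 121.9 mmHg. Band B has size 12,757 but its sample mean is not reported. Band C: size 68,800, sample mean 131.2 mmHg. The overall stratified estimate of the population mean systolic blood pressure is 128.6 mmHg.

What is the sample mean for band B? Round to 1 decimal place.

Σ Nₕx̄ₕ = N·μ, so 12757·x̄_B = 112434·128.6 − (30877·121.9 + 68800·131.2).
= 14459012.4 − 12790466.3 = 1668546.1.
x̄_B = 1668546.1 / 12757 = 130.795... → 130.8.

130.8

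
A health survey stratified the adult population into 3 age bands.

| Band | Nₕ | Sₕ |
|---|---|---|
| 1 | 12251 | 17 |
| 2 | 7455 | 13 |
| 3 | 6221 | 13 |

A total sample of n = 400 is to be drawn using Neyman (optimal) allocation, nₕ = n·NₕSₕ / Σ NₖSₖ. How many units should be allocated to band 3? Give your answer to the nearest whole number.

1: NₕSₕ = 12251·17 = 208267
2: NₕSₕ = 7455·13 = 96915
3: NₕSₕ = 6221·13 = 80873
Σ NₕSₕ = 386055.
n_3 = 400·80873/386055 = 83.794... → 84.

84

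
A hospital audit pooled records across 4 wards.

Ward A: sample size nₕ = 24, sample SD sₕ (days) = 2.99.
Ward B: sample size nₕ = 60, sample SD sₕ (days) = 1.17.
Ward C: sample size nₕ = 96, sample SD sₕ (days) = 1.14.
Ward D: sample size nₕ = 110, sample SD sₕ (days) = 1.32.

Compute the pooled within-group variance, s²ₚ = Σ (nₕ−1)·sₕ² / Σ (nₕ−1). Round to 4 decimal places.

A: (24−1)·2.99² = 23·8.9401 = 205.6223
B: (60−1)·1.17² = 59·1.3689 = 80.7651
C: (96−1)·1.14² = 95·1.2996 = 123.462
D: (110−1)·1.32² = 109·1.7424 = 189.9216
Numerator = 599.771; denominator = Σ(nₕ−1) = 286.
s²ₚ = 599.771/286 = 2.097101... → 2.0971.

2.0971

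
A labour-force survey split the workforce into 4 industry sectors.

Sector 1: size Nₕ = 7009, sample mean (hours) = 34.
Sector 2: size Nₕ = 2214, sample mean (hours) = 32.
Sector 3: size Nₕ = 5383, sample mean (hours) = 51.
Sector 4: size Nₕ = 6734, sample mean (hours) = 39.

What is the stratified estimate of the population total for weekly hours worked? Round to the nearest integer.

Estimate total by summing Nₕ·x̄ₕ over strata.
7009·34 + 2214·32 + 5383·51 + 6734·39 = 238306 + 70848 + 274533 + 262626 = 846313.

846313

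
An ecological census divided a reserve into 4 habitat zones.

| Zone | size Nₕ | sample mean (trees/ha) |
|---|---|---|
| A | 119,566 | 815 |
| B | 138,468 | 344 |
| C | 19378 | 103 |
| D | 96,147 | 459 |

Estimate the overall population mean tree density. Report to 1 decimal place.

x̄_st = (Σ Nₕx̄ₕ) / (Σ Nₕ) = (119566·815 + 138468·344 + 19378·103 + 96147·459) / 373559
= 191206689 / 373559 = 511.851... → 511.9.

511.9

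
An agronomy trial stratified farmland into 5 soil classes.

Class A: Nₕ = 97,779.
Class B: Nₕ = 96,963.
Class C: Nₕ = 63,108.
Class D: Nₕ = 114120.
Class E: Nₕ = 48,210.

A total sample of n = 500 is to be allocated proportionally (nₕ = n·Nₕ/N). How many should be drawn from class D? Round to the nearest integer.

N = 97779 + 96963 + 63108 + 114120 + 48210 = 420180.
n_D = 500·114120/420180 = 135.799... → 136.

136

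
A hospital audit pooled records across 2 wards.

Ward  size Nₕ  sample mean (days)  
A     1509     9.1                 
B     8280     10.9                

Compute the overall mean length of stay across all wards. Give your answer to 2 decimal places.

10.62

N = 1509 + 8280 = 9789.
The stratified mean weights each stratum mean by its population share Nₕ/N.
Σ Nₕx̄ₕ = 1509·9.1 + 8280·10.9 = 13731.9 + 90252 = 103983.9.
Divide by N: 103983.9 / 9789 = 10.6225... → 10.62.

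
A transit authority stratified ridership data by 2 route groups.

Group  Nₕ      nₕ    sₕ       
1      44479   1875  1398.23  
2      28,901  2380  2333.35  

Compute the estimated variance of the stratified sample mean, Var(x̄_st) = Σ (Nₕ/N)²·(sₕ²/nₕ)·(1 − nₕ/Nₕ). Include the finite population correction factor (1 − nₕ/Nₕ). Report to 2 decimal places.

N = 73380. Term for each stratum: Wₕ²sₕ²/nₕ·(1−nₕ/Nₕ).
Var(x̄_st) = 366.94919 + 325.63432 = 692.58351 → 692.58.

692.58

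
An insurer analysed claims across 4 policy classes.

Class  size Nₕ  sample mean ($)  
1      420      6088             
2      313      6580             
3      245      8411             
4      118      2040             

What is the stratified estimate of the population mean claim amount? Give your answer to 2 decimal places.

6311.97

N = 420 + 313 + 245 + 118 = 1096.
The stratified mean weights each stratum mean by its population share Nₕ/N.
Σ Nₕx̄ₕ = 420·6088 + 313·6580 + 245·8411 + 118·2040 = 2556960 + 2059540 + 2060695 + 240720 = 6917915.
Divide by N: 6917915 / 1096 = 6311.9662... → 6311.97.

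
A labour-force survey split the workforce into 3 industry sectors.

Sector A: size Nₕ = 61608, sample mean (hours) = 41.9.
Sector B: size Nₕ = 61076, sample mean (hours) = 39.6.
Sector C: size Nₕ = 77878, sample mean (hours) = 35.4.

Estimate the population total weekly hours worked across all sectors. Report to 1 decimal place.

7756866.0

A: 61608·41.9 = 2581375.2
B: 61076·39.6 = 2418609.6
C: 77878·35.4 = 2756881.2
τ̂ = Σ Nₕx̄ₕ = 7756866.0.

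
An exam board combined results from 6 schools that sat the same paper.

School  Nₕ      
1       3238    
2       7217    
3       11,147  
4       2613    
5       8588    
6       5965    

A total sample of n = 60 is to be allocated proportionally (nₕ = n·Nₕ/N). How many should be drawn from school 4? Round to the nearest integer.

Share of school 4 = 2613/38768 = 0.06740.
Allocate 60 × 0.06740 = 4.044... → 4.

4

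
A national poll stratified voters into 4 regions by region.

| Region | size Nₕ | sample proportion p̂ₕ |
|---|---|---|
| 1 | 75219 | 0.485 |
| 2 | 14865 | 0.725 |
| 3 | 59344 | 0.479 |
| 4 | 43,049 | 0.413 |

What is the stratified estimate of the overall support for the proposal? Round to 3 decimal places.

0.486

Wₕ = Nₕ/N with N = 192477: 0.3908, 0.0772, 0.3083, 0.2237.
p̂_st = 0.3908·0.485 + 0.0772·0.725 + 0.3083·0.479 + 0.2237·0.413 ≈ 0.48558... → 0.486.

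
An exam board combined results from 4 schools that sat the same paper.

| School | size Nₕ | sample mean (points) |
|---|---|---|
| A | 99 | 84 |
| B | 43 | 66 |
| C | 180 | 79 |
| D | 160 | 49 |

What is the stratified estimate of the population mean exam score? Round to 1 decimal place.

N = 99 + 43 + 180 + 160 = 482.
Weight each subgroup mean by Nₕ/N and sum.
Σ Nₕx̄ₕ = 99·84 + 43·66 + 180·79 + 160·49 = 8316 + 2838 + 14220 + 7840 = 33214.
Divide by N: 33214 / 482 = 68.909... → 68.9.

68.9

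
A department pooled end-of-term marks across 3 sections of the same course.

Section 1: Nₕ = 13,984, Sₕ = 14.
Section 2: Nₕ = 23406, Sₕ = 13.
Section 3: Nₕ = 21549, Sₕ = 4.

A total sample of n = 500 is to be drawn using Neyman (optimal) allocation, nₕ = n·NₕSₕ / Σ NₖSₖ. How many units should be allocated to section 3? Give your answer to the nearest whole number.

Σ NₕSₕ = 13984·14 + 23406·13 + 21549·4 = 586250.
Share for 3: 86196/586250 = 0.14703.
n_3 = 500 × 0.14703 = 73.515... → 74.

74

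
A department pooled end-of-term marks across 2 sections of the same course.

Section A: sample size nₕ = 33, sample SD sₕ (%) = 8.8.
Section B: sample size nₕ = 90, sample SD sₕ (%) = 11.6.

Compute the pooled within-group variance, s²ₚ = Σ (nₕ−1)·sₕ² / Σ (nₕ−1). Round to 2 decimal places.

Degrees of freedom: 32 + 89 = 121.
Σ(nₕ−1)sₕ² = 32·77.44 + 89·134.56 = 14453.92.
s²ₚ = 14453.92 / 121 = 119.4539... → 119.45.

119.45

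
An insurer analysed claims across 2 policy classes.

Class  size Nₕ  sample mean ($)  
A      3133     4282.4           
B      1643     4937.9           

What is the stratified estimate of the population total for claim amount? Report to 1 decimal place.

21529728.9

Estimate total by summing Nₕ·x̄ₕ over strata.
3133·4282.4 + 1643·4937.9 = 13416759.2 + 8112969.7 = 21529728.9.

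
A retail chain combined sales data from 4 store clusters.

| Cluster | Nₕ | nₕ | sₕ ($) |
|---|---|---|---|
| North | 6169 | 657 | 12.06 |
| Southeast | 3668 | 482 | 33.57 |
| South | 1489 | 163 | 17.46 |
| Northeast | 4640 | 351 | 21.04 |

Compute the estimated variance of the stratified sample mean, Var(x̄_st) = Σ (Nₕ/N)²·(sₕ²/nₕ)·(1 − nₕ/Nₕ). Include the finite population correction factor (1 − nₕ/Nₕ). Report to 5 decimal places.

0.24966

N = 15966. Term for each stratum: Wₕ²sₕ²/nₕ·(1−nₕ/Nₕ).
Var(x̄_st) = 0.02952983 + 0.10718611 + 0.01448595 + 0.09846143 = 0.24966331 → 0.24966.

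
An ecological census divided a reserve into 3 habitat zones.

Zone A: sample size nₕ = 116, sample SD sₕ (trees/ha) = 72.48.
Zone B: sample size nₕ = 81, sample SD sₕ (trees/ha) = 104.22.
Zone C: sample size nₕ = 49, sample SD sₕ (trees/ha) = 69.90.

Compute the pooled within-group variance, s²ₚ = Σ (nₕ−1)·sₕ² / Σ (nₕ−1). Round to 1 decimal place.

7027.2

Degrees of freedom: 115 + 80 + 48 = 243.
Σ(nₕ−1)sₕ² = 115·5253.3504 + 80·10861.8084 + 48·4886.01 = 1707608.448.
s²ₚ = 1707608.448 / 243 = 7027.195... → 7027.2.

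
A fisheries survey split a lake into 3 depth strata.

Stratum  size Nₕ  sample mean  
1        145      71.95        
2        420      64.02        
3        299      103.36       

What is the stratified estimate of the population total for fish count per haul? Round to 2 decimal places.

Estimate total by summing Nₕ·x̄ₕ over strata.
145·71.95 + 420·64.02 + 299·103.36 = 10432.75 + 26888.4 + 30904.64 = 68225.79.

68225.79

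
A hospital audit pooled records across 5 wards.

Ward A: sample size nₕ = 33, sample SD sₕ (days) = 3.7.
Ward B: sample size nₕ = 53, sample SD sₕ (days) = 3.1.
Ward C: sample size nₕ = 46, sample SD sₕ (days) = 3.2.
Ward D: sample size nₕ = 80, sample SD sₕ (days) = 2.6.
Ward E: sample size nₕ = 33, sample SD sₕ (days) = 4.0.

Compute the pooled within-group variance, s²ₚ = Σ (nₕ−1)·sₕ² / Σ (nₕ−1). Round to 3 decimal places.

10.186

Degrees of freedom: 32 + 52 + 45 + 79 + 32 = 240.
Σ(nₕ−1)sₕ² = 32·13.69 + 52·9.61 + 45·10.24 + 79·6.76 + 32·16 = 2444.64.
s²ₚ = 2444.64 / 240 = 10.186 → 10.186.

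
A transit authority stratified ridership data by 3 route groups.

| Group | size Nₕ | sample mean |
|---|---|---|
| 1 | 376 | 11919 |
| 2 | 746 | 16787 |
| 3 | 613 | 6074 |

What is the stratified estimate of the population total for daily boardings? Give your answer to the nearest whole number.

20728008

1: 376·11919 = 4481544
2: 746·16787 = 12523102
3: 613·6074 = 3723362
τ̂ = Σ Nₕx̄ₕ = 20728008.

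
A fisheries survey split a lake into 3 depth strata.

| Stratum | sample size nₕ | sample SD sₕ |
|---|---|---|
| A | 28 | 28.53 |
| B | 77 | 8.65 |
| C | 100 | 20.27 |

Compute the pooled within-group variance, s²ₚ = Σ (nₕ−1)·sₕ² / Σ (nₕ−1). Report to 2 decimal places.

A: (28−1)·28.53² = 27·813.9609 = 21976.9443
B: (77−1)·8.65² = 76·74.8225 = 5686.51
C: (100−1)·20.27² = 99·410.8729 = 40676.4171
Numerator = 68339.8714; denominator = Σ(nₕ−1) = 202.
s²ₚ = 68339.8714/202 = 338.3162... → 338.32.

338.32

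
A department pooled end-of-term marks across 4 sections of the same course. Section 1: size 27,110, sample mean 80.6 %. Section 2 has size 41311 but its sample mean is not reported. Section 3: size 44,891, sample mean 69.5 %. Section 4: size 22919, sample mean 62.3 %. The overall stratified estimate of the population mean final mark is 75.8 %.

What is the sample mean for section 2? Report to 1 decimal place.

87.0

N = 27110 + 41311 + 44891 + 22919 = 136231.
Overall total = μ·N = 75.8·136231 = 10326309.8.
Subtract the known strata: 27110·80.6 + 44891·69.5 + 22919·62.3 = 6732844.2.
Remaining total for section 2: 10326309.8 − 6732844.2 = 3593465.6.
Divide by its size: 3593465.6 / 41311 = 86.986... → 87.0.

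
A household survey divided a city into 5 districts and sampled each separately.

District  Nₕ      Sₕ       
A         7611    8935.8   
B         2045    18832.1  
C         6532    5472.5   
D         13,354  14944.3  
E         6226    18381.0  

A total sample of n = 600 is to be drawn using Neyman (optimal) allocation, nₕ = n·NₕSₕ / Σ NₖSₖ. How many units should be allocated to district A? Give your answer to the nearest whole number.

Σ NₕSₕ = 7611·8935.8 + 2045·18832.1 + 6532·5472.5 + 13354·14944.3 + 6226·18381.0 = 456274676.5.
Share for A: 68010373.8/456274676.5 = 0.14906.
n_A = 600 × 0.14906 = 89.433... → 89.

89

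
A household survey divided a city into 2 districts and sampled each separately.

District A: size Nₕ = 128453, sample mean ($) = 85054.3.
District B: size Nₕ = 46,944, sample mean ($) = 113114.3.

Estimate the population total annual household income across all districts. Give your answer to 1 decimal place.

16235517697.1

Estimate total by summing Nₕ·x̄ₕ over strata.
128453·85054.3 + 46944·113114.3 = 10925479997.9 + 5310037699.2 = 16235517697.1.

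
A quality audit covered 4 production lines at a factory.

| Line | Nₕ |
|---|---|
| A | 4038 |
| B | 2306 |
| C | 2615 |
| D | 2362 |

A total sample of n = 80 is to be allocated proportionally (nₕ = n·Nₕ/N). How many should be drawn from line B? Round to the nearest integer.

Share of line B = 2306/11321 = 0.20369.
Allocate 80 × 0.20369 = 16.295... → 16.

16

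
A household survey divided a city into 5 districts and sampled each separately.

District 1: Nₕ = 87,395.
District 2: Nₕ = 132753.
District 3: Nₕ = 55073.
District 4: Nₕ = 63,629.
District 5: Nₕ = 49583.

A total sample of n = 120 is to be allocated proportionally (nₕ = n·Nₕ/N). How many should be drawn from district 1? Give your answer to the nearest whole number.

27

Share of district 1 = 87395/388433 = 0.22499.
Allocate 120 × 0.22499 = 26.999... → 27.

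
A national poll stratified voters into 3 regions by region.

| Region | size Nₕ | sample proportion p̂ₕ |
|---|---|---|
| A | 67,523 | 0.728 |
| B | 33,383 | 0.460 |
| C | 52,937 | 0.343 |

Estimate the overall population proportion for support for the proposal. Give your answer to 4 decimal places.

Wₕ = Nₕ/N with N = 153843: 0.4389, 0.2170, 0.3441.
p̂_st = 0.4389·0.728 + 0.2170·0.460 + 0.3441·0.343 ≈ 0.537368... → 0.5374.

0.5374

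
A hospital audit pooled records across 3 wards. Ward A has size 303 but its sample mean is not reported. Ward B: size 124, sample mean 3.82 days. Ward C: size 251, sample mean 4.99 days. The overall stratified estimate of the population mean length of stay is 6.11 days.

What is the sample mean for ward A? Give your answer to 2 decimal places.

N = 303 + 124 + 251 = 678.
Overall total = μ·N = 6.11·678 = 4142.58.
Subtract the known strata: 124·3.82 + 251·4.99 = 1726.17.
Remaining total for ward A: 4142.58 − 1726.17 = 2416.41.
Divide by its size: 2416.41 / 303 = 7.9750... → 7.97.

7.97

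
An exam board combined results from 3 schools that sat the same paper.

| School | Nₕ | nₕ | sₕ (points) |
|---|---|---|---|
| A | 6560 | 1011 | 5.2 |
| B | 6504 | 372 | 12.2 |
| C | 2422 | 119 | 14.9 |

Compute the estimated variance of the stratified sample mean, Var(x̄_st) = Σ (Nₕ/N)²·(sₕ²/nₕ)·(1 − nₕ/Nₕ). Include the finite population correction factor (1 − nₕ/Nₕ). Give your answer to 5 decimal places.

N = 15486; Wₕ = Nₕ/N.
school A: (6560/15486)²·5.2²/1011·(1 − 1011/6560) = 0.00405972
school B: (6504/15486)²·12.2²/372·(1 − 372/6504) = 0.06653971
school C: (2422/15486)²·14.9²/119·(1 − 119/2422) = 0.04339255
Sum = 0.11399197 → 0.11399.

0.11399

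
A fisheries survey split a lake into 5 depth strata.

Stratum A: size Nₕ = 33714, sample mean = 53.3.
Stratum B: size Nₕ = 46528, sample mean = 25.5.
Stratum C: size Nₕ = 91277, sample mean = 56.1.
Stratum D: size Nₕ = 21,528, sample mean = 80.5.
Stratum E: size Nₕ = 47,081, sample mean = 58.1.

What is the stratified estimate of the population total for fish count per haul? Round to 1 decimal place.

12572470.0

A: 33714·53.3 = 1796956.2
B: 46528·25.5 = 1186464
C: 91277·56.1 = 5120639.7
D: 21528·80.5 = 1733004
E: 47081·58.1 = 2735406.1
τ̂ = Σ Nₕx̄ₕ = 12572470.0.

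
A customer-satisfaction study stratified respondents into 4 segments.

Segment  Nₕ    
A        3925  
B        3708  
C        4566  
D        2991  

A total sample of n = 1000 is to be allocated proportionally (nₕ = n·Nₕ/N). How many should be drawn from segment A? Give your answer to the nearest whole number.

Share of segment A = 3925/15190 = 0.25839.
Allocate 1000 × 0.25839 = 258.394... → 258.

258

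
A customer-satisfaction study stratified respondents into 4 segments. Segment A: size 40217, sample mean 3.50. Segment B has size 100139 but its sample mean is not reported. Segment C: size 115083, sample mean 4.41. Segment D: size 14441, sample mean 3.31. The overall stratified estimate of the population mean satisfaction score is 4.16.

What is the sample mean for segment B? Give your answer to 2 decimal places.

N = 40217 + 100139 + 115083 + 14441 = 269880.
Overall total = μ·N = 4.16·269880 = 1122700.8.
Subtract the known strata: 40217·3.50 + 115083·4.41 + 14441·3.31 = 696075.24.
Remaining total for segment B: 1122700.8 − 696075.24 = 426625.56.
Divide by its size: 426625.56 / 100139 = 4.2603... → 4.26.

4.26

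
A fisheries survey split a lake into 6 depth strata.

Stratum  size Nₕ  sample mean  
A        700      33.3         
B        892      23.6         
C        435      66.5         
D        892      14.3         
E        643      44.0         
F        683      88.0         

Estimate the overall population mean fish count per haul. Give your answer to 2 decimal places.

41.09

N = 700 + 892 + 435 + 892 + 643 + 683 = 4245.
Overall mean = Σ (Nₕ/N)·x̄ₕ — weight by population share, not a simple average.
Σ Nₕx̄ₕ = 700·33.3 + 892·23.6 + 435·66.5 + 892·14.3 + 643·44.0 + 683·88.0 = 23310 + 21051.2 + 28927.5 + 12755.6 + 28292 + 60104 = 174440.3.
Divide by N: 174440.3 / 4245 = 41.0931... → 41.09.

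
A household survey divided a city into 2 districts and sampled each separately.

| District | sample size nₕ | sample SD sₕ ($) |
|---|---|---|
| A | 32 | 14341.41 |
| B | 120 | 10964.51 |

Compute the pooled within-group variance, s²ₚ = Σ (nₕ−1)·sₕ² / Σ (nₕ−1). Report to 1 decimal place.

137881295.5

A: (32−1)·14341.41² = 31·205676040.7881 = 6375957264.4311
B: (120−1)·10964.51² = 119·120220479.5401 = 14306237065.2719
Numerator = 20682194329.703; denominator = Σ(nₕ−1) = 150.
s²ₚ = 20682194329.703/150 = 137881295.531... → 137881295.5.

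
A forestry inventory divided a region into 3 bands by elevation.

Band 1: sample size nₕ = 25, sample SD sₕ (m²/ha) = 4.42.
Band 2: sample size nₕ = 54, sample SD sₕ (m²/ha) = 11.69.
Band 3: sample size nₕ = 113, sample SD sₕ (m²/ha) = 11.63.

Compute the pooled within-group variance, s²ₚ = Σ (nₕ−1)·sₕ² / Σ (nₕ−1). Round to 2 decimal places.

Degrees of freedom: 24 + 53 + 112 = 189.
Σ(nₕ−1)sₕ² = 24·19.5364 + 53·136.6561 + 112·135.2569 = 22860.4197.
s²ₚ = 22860.4197 / 189 = 120.9546... → 120.95.

120.95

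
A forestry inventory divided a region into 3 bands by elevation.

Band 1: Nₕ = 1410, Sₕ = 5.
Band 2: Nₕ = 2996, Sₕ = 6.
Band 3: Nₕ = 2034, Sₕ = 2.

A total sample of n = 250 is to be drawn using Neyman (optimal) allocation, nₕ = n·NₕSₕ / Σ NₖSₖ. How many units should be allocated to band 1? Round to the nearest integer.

61

1: NₕSₕ = 1410·5 = 7050
2: NₕSₕ = 2996·6 = 17976
3: NₕSₕ = 2034·2 = 4068
Σ NₕSₕ = 29094.
n_1 = 250·7050/29094 = 60.580... → 61.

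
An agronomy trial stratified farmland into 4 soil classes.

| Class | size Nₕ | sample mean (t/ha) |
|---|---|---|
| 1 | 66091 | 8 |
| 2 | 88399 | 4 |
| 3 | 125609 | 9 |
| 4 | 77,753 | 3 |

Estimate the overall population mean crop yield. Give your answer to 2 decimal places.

6.28

N = 357852; weights Wₕ = Nₕ/N = (0.1847, 0.2470, 0.3510, 0.2173).
x̄_st = Σ Wₕ·x̄ₕ = 0.1847·8 + 0.2470·4 + 0.3510·9 + 0.2173·3 ≈ 6.2765...
→ 6.28.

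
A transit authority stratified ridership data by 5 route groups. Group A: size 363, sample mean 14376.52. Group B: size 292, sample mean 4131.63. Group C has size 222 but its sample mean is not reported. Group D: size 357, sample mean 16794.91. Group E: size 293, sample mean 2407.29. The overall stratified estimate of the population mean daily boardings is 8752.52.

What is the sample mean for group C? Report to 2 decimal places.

N = 363 + 292 + 222 + 357 + 293 = 1527.
Overall total = μ·N = 8752.52·1527 = 13365098.04.
Subtract the known strata: 363·14376.52 + 292·4131.63 + 357·16794.91 + 293·2407.29 = 13126231.56.
Remaining total for group C: 13365098.04 − 13126231.56 = 238866.48.
Divide by its size: 238866.48 / 222 = 1075.9751... → 1075.98.

1075.98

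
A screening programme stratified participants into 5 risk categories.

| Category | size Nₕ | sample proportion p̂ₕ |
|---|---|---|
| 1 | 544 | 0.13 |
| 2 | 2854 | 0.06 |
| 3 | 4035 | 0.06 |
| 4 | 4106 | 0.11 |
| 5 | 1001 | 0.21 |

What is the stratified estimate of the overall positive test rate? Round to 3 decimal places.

0.091

Wₕ = Nₕ/N with N = 12540: 0.0434, 0.2276, 0.3218, 0.3274, 0.0798.
p̂_st = 0.0434·0.13 + 0.2276·0.06 + 0.3218·0.06 + 0.3274·0.11 + 0.0798·0.21 ≈ 0.09138... → 0.091.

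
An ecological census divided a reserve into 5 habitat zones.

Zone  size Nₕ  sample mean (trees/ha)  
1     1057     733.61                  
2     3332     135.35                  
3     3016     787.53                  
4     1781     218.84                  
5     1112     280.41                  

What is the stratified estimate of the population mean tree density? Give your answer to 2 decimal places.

x̄_st = (Σ Nₕx̄ₕ) / (Σ Nₕ) = (1057·733.61 + 3332·135.35 + 3016·787.53 + 1781·218.84 + 1112·280.41) / 10298
= 4303172.41 / 10298 = 417.8649... → 417.86.

417.86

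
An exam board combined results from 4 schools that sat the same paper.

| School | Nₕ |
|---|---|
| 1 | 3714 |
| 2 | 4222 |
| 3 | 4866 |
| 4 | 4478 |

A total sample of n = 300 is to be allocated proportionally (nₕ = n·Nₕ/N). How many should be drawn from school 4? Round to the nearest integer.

78

N = 3714 + 4222 + 4866 + 4478 = 17280.
n_4 = 300·4478/17280 = 77.743... → 78.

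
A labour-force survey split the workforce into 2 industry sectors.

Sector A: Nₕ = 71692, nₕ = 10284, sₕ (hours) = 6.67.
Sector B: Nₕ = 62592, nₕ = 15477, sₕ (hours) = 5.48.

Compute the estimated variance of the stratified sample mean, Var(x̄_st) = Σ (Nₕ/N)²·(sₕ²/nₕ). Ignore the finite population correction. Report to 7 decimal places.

N = 134284. Term for each stratum: Wₕ²sₕ²/nₕ.
Var(x̄_st) = 0.0012330550 + 0.0004215639 = 0.0016546190 → 0.0016546.

0.0016546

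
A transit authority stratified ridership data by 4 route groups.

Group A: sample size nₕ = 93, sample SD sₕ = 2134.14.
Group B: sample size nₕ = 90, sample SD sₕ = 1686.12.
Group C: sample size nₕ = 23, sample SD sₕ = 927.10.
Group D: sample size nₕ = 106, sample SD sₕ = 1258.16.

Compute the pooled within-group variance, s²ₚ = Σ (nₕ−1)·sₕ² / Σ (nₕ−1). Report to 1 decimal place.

2783009.1

Degrees of freedom: 92 + 89 + 22 + 105 = 308.
Σ(nₕ−1)sₕ² = 92·4554553.5396 + 89·2843000.6544 + 22·859514.41 + 105·1582966.5856 = 857166792.3928.
s²ₚ = 857166792.3928 / 308 = 2783009.066... → 2783009.1.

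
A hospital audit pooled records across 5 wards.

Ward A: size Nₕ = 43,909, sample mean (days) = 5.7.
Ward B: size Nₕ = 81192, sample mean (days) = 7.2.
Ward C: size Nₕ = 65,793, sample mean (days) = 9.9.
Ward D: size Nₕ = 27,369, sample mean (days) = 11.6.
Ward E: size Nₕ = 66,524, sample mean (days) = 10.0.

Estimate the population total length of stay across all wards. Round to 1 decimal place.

A: 43909·5.7 = 250281.3
B: 81192·7.2 = 584582.4
C: 65793·9.9 = 651350.7
D: 27369·11.6 = 317480.4
E: 66524·10.0 = 665240
τ̂ = Σ Nₕx̄ₕ = 2468934.8.

2468934.8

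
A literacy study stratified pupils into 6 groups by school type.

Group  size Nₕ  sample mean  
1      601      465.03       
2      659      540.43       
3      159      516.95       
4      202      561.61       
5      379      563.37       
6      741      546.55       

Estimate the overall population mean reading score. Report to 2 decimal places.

528.92

N = 601 + 659 + 159 + 202 + 379 + 741 = 2741.
The stratified mean weights each stratum mean by its population share Nₕ/N.
Σ Nₕx̄ₕ = 601·465.03 + 659·540.43 + 159·516.95 + 202·561.61 + 379·563.37 + 741·546.55 = 279483.03 + 356143.37 + 82195.05 + 113445.22 + 213517.23 + 404993.55 = 1449777.45.
Divide by N: 1449777.45 / 2741 = 528.9228... → 528.92.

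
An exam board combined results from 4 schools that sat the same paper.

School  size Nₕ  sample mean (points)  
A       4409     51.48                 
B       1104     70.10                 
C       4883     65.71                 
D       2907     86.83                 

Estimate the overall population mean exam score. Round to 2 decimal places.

65.97

N = 4409 + 1104 + 4883 + 2907 = 13303.
Overall mean = Σ (Nₕ/N)·x̄ₕ — weight by population share, not a simple average.
Σ Nₕx̄ₕ = 4409·51.48 + 1104·70.10 + 4883·65.71 + 2907·86.83 = 226975.32 + 77390.4 + 320861.93 + 252414.81 = 877642.46.
Divide by N: 877642.46 / 13303 = 65.9733... → 65.97.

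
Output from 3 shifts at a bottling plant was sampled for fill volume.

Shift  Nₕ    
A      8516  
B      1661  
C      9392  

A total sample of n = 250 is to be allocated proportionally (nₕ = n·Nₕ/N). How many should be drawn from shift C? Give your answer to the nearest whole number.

120

Share of shift C = 9392/19569 = 0.47994.
Allocate 250 × 0.47994 = 119.986... → 120.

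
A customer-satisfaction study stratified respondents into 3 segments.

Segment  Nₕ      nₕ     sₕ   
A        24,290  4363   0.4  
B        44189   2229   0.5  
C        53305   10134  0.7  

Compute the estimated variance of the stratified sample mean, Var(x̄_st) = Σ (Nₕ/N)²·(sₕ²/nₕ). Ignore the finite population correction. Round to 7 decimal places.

0.0000255

N = 121784. Term for each stratum: Wₕ²sₕ²/nₕ.
Var(x̄_st) = 0.0000014588 + 0.0000147665 + 0.0000092634 = 0.0000254888 → 0.0000255.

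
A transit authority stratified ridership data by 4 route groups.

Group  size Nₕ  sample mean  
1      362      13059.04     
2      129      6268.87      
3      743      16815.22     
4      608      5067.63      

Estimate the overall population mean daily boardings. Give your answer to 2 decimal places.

11460.85

x̄_st = (Σ Nₕx̄ₕ) / (Σ Nₕ) = (362·13059.04 + 129·6268.87 + 743·16815.22 + 608·5067.63) / 1842
= 21110884.21 / 1842 = 11460.8492... → 11460.85.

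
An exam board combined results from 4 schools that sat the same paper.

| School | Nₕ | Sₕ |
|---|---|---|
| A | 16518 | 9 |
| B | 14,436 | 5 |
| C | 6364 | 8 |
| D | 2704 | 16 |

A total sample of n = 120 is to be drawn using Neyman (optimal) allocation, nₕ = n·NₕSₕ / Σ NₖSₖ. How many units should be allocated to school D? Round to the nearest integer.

A: NₕSₕ = 16518·9 = 148662
B: NₕSₕ = 14436·5 = 72180
C: NₕSₕ = 6364·8 = 50912
D: NₕSₕ = 2704·16 = 43264
Σ NₕSₕ = 315018.
n_D = 120·43264/315018 = 16.481... → 16.

16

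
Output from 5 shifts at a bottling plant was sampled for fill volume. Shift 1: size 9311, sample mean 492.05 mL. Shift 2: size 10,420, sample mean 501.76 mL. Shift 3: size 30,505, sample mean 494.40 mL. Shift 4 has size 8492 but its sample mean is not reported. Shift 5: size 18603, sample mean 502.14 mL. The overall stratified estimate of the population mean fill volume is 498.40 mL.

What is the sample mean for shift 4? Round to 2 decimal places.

N = 9311 + 10420 + 30505 + 8492 + 18603 = 77331.
Overall total = μ·N = 498.40·77331 = 38541770.4.
Subtract the known strata: 9311·492.05 + 10420·501.76 + 30505·494.40 + 18603·502.14 = 34232799.17.
Remaining total for shift 4: 38541770.4 − 34232799.17 = 4308971.23.
Divide by its size: 4308971.23 / 8492 = 507.4154... → 507.42.

507.42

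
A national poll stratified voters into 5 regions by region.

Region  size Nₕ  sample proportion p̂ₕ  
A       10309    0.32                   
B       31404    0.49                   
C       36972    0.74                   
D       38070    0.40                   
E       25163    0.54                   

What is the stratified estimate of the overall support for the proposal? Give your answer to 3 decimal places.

Wₕ = Nₕ/N with N = 141918: 0.0726, 0.2213, 0.2605, 0.2683, 0.1773.
p̂_st = 0.0726·0.32 + 0.2213·0.49 + 0.2605·0.74 + 0.2683·0.40 + 0.1773·0.54 ≈ 0.52750... → 0.528.

0.528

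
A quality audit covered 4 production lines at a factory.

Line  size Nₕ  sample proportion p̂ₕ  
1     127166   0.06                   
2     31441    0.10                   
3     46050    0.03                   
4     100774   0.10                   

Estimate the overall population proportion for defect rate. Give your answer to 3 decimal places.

N = 127166 + 31441 + 46050 + 100774 = 305431.
Overall proportion = Σ (Nₕ/N)·p̂ₕ.
Σ Nₕp̂ₕ = 7629.96 + 3144.1 + 1381.5 + 10077.4 = 22232.96.
22232.96 / 305431 = 0.07279... → 0.073.

0.073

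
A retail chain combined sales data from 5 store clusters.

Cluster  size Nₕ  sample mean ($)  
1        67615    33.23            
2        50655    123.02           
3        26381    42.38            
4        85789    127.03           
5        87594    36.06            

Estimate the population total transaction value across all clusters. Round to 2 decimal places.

1: 67615·33.23 = 2246846.45
2: 50655·123.02 = 6231578.1
3: 26381·42.38 = 1118026.78
4: 85789·127.03 = 10897776.67
5: 87594·36.06 = 3158639.64
τ̂ = Σ Nₕx̄ₕ = 23652867.64.

23652867.64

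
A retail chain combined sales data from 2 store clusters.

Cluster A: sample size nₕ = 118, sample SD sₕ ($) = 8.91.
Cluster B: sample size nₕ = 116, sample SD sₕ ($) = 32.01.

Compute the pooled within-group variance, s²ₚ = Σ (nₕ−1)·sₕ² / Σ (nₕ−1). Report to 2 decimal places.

547.94

Degrees of freedom: 117 + 115 = 232.
Σ(nₕ−1)sₕ² = 117·79.3881 + 115·1024.6401 = 127122.0192.
s²ₚ = 127122.0192 / 232 = 547.9397... → 547.94.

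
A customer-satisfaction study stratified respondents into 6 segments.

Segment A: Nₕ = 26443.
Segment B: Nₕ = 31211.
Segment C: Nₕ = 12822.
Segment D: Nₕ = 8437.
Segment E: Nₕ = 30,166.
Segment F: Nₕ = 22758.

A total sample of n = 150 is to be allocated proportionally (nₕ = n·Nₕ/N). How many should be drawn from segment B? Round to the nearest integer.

Share of segment B = 31211/131837 = 0.23674.
Allocate 150 × 0.23674 = 35.511... → 36.

36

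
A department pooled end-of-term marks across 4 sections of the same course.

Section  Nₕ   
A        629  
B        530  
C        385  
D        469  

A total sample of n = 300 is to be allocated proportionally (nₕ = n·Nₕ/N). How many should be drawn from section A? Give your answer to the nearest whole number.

N = 629 + 530 + 385 + 469 = 2013.
n_A = 300·629/2013 = 93.741... → 94.

94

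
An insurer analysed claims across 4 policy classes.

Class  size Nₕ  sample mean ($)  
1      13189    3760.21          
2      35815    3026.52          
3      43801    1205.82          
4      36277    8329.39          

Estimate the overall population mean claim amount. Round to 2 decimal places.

N = 129082; weights Wₕ = Nₕ/N = (0.1022, 0.2775, 0.3393, 0.2810).
x̄_st = Σ Wₕ·x̄ₕ = 0.1022·3760.21 + 0.2775·3026.52 + 0.3393·1205.82 + 0.2810·8329.39 ≈ 3973.9826...
→ 3973.98.

3973.98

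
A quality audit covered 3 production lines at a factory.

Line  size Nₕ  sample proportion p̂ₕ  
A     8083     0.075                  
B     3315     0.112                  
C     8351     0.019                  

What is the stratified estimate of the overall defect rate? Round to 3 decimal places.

N = 8083 + 3315 + 8351 = 19749.
Overall proportion = Σ (Nₕ/N)·p̂ₕ.
Σ Nₕp̂ₕ = 606.225 + 371.28 + 158.669 = 1136.174.
1136.174 / 19749 = 0.05753... → 0.058.

0.058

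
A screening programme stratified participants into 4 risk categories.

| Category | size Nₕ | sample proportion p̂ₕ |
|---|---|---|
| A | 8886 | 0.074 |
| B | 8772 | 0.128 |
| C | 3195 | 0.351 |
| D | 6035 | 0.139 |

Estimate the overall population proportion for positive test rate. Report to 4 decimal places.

0.1391

Wₕ = Nₕ/N with N = 26888: 0.3305, 0.3262, 0.1188, 0.2244.
p̂_st = 0.3305·0.074 + 0.3262·0.128 + 0.1188·0.351 + 0.2244·0.139 ≈ 0.139121... → 0.1391.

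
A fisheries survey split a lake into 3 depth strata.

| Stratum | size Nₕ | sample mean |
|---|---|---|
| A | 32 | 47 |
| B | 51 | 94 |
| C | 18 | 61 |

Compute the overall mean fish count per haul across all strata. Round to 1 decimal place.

N = 32 + 51 + 18 = 101.
Overall mean = Σ (Nₕ/N)·x̄ₕ — weight by population share, not a simple average.
Σ Nₕx̄ₕ = 32·47 + 51·94 + 18·61 = 1504 + 4794 + 1098 = 7396.
Divide by N: 7396 / 101 = 73.228... → 73.2.

73.2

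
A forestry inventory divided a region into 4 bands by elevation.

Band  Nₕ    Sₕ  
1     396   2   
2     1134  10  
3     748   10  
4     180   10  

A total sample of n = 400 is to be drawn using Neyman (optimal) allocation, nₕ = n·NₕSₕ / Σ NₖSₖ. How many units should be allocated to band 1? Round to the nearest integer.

15

1: NₕSₕ = 396·2 = 792
2: NₕSₕ = 1134·10 = 11340
3: NₕSₕ = 748·10 = 7480
4: NₕSₕ = 180·10 = 1800
Σ NₕSₕ = 21412.
n_1 = 400·792/21412 = 14.795... → 15.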